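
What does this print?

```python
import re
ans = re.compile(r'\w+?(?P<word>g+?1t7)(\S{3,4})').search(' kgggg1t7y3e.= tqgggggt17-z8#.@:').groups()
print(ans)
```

('gggg1t7', 'y3e.')

The match spans [1:13] → 'kgggg1t7y3e.'.
Captured: group 1 = 'gggg1t7', group 2 = 'y3e.'.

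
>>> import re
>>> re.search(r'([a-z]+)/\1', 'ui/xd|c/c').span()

A backreference is literal: `\1` must see the identical characters the first group matched.
`re.search` tries every starting position until one works.
The match spans [6:9] → 'c/c'.
Captured: group 1 = 'c'.

(6, 9)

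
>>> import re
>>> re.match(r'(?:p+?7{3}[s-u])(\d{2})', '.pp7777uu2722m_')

Pattern: one or more of a literal 'p' (lazy), then exactly 3 of a literal '7', then a character in [s-u] (non-capturing group); then exactly 2 of a digit (captured).
`match` is anchored at position 0; if the pattern doesn't fit there, it returns None.
Here the pattern fails at index 0, so the call returns None.

None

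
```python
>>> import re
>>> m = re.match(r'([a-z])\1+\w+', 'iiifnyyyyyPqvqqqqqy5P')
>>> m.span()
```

(0, 21)

The backreference `\1` re-matches whatever the first group consumed, character for character.
`re.match` won't scan ahead — the pattern has to work from the very first character.
The match spans [0:21] → 'iiifnyyyyyPqvqqqqqy5P'.
Captured: group 1 = 'i'.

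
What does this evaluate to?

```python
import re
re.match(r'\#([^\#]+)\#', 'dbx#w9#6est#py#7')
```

None

`re.match` only tries the pattern at the start of the string.
Here the pattern fails at index 0, so the call returns None.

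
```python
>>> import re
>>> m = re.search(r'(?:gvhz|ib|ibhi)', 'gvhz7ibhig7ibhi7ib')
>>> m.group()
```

'gvhz'

The match spans [0:4] → 'gvhz'.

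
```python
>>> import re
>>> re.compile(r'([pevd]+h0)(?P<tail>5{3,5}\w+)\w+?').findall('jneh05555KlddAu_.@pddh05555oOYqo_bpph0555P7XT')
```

The pattern matches one or more of one of [pevd], then the literal 'h0' (captured); then 3 to 5 of the literal '5', then one or more of a word character (captured as 'tail'); then one or more of a word character (lazy).
2 groups means each result is a tuple of 2 captured strings — 2 here.

[('eh0', '5555KlddAu'), ('pddh0', '5555oOYqo_bpph0555P7X')]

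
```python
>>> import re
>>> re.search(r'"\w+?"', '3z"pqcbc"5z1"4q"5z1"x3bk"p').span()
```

(2, 9)

`re.search` tries every starting position until one works.
The match spans [2:9] → '"pqcbc"'.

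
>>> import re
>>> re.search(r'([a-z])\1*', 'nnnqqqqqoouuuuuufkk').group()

'nnn'

A backreference is literal: `\1` must see the identical characters the first group matched.
`search` walks the string left to right and returns the first match it finds.
The match spans [0:3] → 'nnn'.
Captured: group 1 = 'n'.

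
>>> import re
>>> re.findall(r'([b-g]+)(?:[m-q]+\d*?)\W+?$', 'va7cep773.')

Pattern: one or more of a character in [b-g] (captured); then one or more of a character in [m-q], then zero or more of a digit (lazy) (non-capturing group); then one or more of a non-word character (lazy); then anchored at the end.
Matches: at [3:10] match 'cep773.', group 1 = 'ce'.
One capturing group, so `findall` returns just the captured substring from the one match — 1 in all.

['ce']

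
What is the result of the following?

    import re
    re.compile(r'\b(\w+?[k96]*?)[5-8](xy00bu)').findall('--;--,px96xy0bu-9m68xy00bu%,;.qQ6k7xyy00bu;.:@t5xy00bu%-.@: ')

[('9m6', 'xy00bu'), ('t', 'xy00bu')]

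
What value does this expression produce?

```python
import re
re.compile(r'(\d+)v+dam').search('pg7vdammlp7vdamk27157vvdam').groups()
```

('7',)

The match spans [2:7] → '7vdam'.
Captured: group 1 = '7'.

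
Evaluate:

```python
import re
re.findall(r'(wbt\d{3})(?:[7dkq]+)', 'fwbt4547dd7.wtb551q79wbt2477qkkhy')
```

This matches the literal 'wbt', then exactly 3 of a digit (captured); then one or more of one of [7dkq] (non-capturing group).
Scanning left to right: at [1:11] match 'wbt4547dd7', group 1 = 'wbt454'; at [21:31] match 'wbt2477qkk', group 1 = 'wbt247'.
Because there's exactly one group, `findall` drops the full match and keeps group 1 from each hit.

['wbt454', 'wbt247']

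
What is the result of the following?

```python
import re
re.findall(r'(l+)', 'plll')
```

['lll']

Pattern: one or more of a literal 'l' (captured).
Matches: at [1:4] match 'lll', group 1 = 'lll'.
One capturing group, so `findall` returns just the captured substring from the one match — 1 in all.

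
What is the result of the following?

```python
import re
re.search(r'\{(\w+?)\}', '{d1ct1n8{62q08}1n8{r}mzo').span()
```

(8, 15)

The match spans [8:15] → '{62q08}'.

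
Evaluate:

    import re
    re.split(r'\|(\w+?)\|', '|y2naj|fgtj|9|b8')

['', 'y2naj', 'fgtj', '9', 'b8']

Matches to split on: at [0:7] → '|y2naj|'; at [11:14] → '|9|'.
`re.split` interleaves the captured-group text with the surrounding fragments.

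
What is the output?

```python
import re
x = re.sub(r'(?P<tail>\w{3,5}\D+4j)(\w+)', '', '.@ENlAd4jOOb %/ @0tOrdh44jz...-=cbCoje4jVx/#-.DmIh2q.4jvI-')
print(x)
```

.@ %/ @0tO/#-.-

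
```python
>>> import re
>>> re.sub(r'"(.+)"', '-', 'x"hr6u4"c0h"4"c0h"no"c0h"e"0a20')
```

Each match is replaced by '-'.

'x-0a20'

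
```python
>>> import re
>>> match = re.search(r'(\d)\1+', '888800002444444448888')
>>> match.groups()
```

The match spans [0:4] → '8888'.
Captured: group 1 = '8'.

('8',)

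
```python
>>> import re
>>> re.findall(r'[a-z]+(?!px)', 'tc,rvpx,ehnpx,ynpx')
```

Because the assertion is negative and zero-width, positions next to the forbidden text are skipped.
Scanning left to right: at [0:2] → 'tc'; at [3:7] → 'rvpx'; at [8:13] → 'ehnpx'; at [14:18] → 'ynpx'.
No capturing groups, so `findall` returns the 4 full match strings.

['tc', 'rvpx', 'ehnpx', 'ynpx']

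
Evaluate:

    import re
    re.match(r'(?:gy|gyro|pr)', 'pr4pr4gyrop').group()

'pr'

`match` is anchored at position 0; if the pattern doesn't fit there, it returns None.
The match spans [0:2] → 'pr'.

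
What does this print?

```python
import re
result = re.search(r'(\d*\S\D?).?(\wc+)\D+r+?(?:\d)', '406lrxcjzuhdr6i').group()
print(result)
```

The match spans [0:14] → '406lrxcjzuhdr6'.

406lrxcjzuhdr6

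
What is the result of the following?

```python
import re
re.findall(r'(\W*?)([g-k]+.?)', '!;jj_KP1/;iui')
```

[('!;', 'jj_'), ('/;', 'iu'), ('', 'i')]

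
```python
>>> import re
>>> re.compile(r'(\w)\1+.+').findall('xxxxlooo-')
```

`\1` is not a pattern — it's the concrete string captured by group 1, re-applied verbatim.
Matches: at [0:9] match 'xxxxlooo-', group 1 = 'x'.
One capturing group, so `findall` returns just the captured substring from the one match — 1 in all.

['x']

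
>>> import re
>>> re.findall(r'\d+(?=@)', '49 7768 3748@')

Because the assertion is zero-width, the text it checks is not consumed and won't appear in the result.
Walking the string: at [8:12] → '3748'.
Since nothing is captured, `findall` lists the 1 matched substring directly.

['3748']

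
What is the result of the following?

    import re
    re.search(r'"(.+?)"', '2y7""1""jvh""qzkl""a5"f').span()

(3, 7)

A non-greedy quantifier consumes as few characters as it can — just enough that the remainder of the pattern still matches from where it stops; whatever follows it matches normally.
The match spans [3:7] → '""1"'.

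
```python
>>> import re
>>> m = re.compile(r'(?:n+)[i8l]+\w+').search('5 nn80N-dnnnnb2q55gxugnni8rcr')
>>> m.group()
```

The pattern matches one or more of a literal 'n' (non-capturing group); then one or more of one of [i8l], then one or more of a word character.
`re.search` tries every starting position until one works.
The match spans [2:7] → 'nn80N'.

'nn80N'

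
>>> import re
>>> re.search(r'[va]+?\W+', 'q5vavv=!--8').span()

The match spans [2:10] → 'vavv=!--'.

(2, 10)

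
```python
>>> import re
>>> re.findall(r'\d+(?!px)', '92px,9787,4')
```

['9', '9787', '4']

The negative lookahead/lookbehind blocks any match where the forbidden context is present.
Scanning left to right: at [0:1] → '9'; at [5:9] → '9787'; at [10:11] → '4'.
Since nothing is captured, `findall` lists the 3 matched substrings directly.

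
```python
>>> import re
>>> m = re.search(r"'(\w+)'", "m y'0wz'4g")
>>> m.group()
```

`re.search` scans for the first position where the pattern succeeds.
The match spans [3:8] → "'0wz'".
Captured: group 1 = '0wz'.

"'0wz'"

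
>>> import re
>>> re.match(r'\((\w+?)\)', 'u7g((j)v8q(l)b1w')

None

With `match`, the pattern is implicitly anchored at the beginning.
Here position 0 doesn't satisfy it, so the call returns None.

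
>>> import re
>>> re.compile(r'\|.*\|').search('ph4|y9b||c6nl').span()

(3, 9)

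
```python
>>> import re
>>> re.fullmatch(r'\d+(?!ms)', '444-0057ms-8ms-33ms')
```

None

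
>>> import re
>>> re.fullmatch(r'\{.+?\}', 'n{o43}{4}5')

None

`fullmatch` succeeds only if the pattern covers the string from start to end.
Here the string isn't matched end-to-end, so the call returns None.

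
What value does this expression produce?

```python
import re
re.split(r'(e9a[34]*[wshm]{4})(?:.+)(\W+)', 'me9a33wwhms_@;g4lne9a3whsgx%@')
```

The pattern matches the literal 'e9a', then zero or more of one of [34], then exactly 4 of one of [wshm] (captured); then one or more of any character (non-capturing group); then one or more of a non-word character (captured).
Matches to split on: at [1:29] → 'e9a33wwhms_@;g4lne9a3whsgx%@'.
Because the pattern has a capturing group, `split` also inserts each captured text between the pieces.

['m', 'e9a33wwhm', '@', '']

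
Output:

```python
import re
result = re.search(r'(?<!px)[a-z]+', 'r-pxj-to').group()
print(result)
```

r

The negative lookahead/lookbehind blocks any match where the forbidden context is present.
The match spans [0:1] → 'r'.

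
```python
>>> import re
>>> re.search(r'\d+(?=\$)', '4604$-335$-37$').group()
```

'4604'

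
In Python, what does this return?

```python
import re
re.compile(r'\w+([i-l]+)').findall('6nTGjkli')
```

The pattern matches one or more of a word character; then one or more of a character in [i-l] (captured).
Walking the string: at [0:8] match '6nTGjkli', group 1 = 'i'.
`findall` collects group 1 from the one match (1 total).

['i']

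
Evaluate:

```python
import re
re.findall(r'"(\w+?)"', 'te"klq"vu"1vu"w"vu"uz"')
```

['klq', '1vu', 'vu']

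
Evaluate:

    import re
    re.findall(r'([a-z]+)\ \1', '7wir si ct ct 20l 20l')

`\1` is not a pattern — it's the concrete string captured by group 1, re-applied verbatim.
`findall` collects group 1 from the one match (1 total).

['ct']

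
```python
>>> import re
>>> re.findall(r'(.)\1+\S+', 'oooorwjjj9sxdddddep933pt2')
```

After group 1 captures some text, `\1` only succeeds where that same text appears again.
Walking the string: at [0:25] match 'oooorwjjj9sxdddddep933pt2', group 1 = 'o'.
One capturing group, so `findall` returns just the captured substring from the one match — 1 in all.

['o']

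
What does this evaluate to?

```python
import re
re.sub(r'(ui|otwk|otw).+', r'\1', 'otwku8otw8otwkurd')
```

'otwk'

The regex engine tests alternatives in the order written; an earlier branch that matches wins even if a later one would match more.
The replacement refers to a captured group, so each match is rewritten using its own captured text.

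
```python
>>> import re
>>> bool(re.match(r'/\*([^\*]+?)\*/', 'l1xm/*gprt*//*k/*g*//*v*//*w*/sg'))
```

With `match`, the pattern is implicitly anchored at the beginning.
Here the string doesn't start with a match, so the call returns None, and `bool(None)` is False.

False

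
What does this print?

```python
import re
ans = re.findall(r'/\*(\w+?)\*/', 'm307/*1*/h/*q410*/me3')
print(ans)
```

Scanning left to right: at [4:9] match '/*1*/', group 1 = '1'; at [10:18] match '/*q410*/', group 1 = 'q410'.
`findall` collects group 1 from each match (2 total).

['1', 'q410']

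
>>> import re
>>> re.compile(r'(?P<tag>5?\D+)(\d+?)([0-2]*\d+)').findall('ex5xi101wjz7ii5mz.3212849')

With the lazy modifier that quantifier settles for the fewest repetitions that let the rest of the pattern succeed (the atoms after it are unaffected and can still be greedy).
Multiple groups make `findall` return tuples — one 3-tuple for each match.

[('5xi', '1', '01'), ('5mz.', '3', '212849')]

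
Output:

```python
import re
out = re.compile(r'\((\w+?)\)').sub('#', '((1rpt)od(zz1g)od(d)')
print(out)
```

(#od#od#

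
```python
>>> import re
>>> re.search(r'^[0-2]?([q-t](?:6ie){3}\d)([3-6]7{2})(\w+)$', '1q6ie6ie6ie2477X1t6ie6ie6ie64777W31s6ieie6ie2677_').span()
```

(0, 49)

The match spans [0:49] → '1q6ie6ie6ie2477X1t6ie6ie6ie64777W31s6ieie6ie2677_'.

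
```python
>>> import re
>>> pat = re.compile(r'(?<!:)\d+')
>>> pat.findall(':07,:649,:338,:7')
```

['7', '49', '38']

The negative lookahead/lookbehind blocks any match where the forbidden context is present.
Since nothing is captured, `findall` lists the 3 matched substrings directly.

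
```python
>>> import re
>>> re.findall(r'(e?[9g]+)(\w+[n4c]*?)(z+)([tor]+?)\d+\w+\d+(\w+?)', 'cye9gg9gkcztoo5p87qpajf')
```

[('e9gg9g', 'kc', 'z', 'too', 'q')]

A `+?`/`*?`/`{m,n}?` starts at its minimum and grows only as far as needed for what follows to match.
`findall` packs the 5 group values into a tuple for every match.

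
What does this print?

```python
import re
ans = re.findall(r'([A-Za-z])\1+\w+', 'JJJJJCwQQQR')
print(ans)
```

The backreference `\1` re-matches whatever the first group consumed, character for character.
Scanning left to right: at [0:11] match 'JJJJJCwQQQR', group 1 = 'J'.
`findall` collects group 1 from the one match (1 total).

['J']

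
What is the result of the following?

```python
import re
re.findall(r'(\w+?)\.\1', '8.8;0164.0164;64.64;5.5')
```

After group 1 captures some text, `\1` only succeeds where that same text appears again.
`findall` collects group 1 from each match (4 total).

['8', '0164', '64', '5']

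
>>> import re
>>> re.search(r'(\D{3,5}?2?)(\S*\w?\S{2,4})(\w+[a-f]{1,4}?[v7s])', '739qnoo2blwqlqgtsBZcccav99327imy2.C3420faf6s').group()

Pattern: 3 to 5 of a non-digit (lazy), then optionally the literal '2' (captured); then zero or more of a non-whitespace character, then optionally a word character, then 2 to 4 of a non-whitespace character (captured); then one or more of a word character, then 1 to 4 of a character in [a-f] (lazy), then one of [v7s] (captured).
`search` walks the string left to right and returns the first match it finds.
The match spans [3:24] → 'qnoo2blwqlqgtsBZcccav'.
Captured: group 1 = 'qno', group 2 = 'o2blwqlqgtsBZcc', group 3 = 'cav'.

'qnoo2blwqlqgtsBZcccav'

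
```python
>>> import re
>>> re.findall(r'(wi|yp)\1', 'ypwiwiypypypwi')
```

['wi', 'yp']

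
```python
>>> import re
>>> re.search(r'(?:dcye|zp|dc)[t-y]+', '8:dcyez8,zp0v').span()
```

(2, 5)

The match spans [2:5] → 'dcy'.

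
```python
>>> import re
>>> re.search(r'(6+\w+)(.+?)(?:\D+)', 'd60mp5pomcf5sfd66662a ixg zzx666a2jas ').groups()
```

('60mp5pomcf5sfd66662a', ' ')

The match spans [1:29] → '60mp5pomcf5sfd66662a ixg zzx'.
Captured: group 1 = '60mp5pomcf5sfd66662a', group 2 = ' '.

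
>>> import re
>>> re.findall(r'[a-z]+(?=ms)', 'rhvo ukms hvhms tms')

The lookaround is zero-width — it requires the adjacent text to match without consuming it, so the asserted text isn't part of the match.
Matches: at [5:7] → 'uk'; at [10:13] → 'hvh'; at [16:17] → 't'.
No capturing groups, so `findall` returns the 3 full match strings.

['uk', 'hvh', 't']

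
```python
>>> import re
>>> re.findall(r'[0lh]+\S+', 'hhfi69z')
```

The pattern matches one or more of one of [0lh]; then one or more of a non-whitespace character.
Scanning left to right: at [0:7] → 'hhfi69z'.
With no groups in the pattern, `findall` gives back each whole match — 1 here.

['hhfi69z']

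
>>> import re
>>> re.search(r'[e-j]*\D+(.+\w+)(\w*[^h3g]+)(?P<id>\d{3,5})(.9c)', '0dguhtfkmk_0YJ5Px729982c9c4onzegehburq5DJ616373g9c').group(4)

The pattern matches zero or more of a character in [e-j], then one or more of a non-digit; then one or more of any character, then one or more of a word character (captured); then zero or more of a word character, then one or more of any character except [h3g] (captured); then 3 to 5 of a digit (captured as 'id'); then any character, then the literal '9c' (captured).
`search` walks the string left to right and returns the first match it finds.
The match spans [1:50] → 'dguhtfkmk_0YJ5Px729982c9c4onzegehburq5DJ616373g9c'.
Captured: group 1 = '0YJ5Px729982c9c4onzegehburq5DJ61', group 2 = '6', group 3 = '373', group 4 = 'g9c'.

'g9c'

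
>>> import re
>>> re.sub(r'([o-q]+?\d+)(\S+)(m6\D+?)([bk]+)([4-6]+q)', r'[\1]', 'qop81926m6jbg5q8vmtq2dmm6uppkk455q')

`\1` in the replacement pulls in group 1's text for each match.

'[qop81926]'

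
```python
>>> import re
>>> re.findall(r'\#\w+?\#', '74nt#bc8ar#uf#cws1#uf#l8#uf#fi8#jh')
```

['#bc8ar#', '#cws1#', '#l8#', '#fi8#']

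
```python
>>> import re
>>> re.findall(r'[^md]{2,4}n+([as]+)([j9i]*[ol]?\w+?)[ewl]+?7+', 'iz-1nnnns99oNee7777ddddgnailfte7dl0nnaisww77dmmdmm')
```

[('s', '99oN'), ('a', 'is')]

This matches 2 to 4 of any character except [md], then one or more of the literal 'n'; then one or more of one of [as] (captured); then zero or more of one of [j9i], then optionally one of [ol], then one or more of a word character (lazy) (captured); then one or more of one of [ewl] (lazy); then one or more of a literal '7'.
The `?` after the quantifier makes it lazy — it takes as little as possible before letting the rest of the pattern try.
Scanning left to right: at [0:19] match 'iz-1nnnns99oNee7777', groups = ('s', '99oN'); at [33:44] match 'l0nnaisww77', groups = ('a', 'is').
2 groups means each result is a tuple of 2 captured strings — 2 here.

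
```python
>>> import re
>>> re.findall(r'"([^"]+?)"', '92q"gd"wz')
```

Matches: at [3:7] match '"gd"', group 1 = 'gd'.
One capturing group, so `findall` returns just the captured substring from the one match — 1 in all.

['gd']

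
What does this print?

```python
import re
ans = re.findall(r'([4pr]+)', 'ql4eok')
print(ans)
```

['4']

This matches one or more of one of [4pr] (captured).
Matches: at [2:3] match '4', group 1 = '4'.
One capturing group, so `findall` returns just the captured substring from the one match — 1 in all.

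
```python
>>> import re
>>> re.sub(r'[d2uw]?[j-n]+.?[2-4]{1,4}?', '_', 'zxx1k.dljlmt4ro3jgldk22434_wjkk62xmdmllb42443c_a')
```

'zxx1k._ro3jgl_434__xm_2443c_a'

The pattern matches optionally one of [d2uw], then one or more of a character in [j-n], then optionally any character; then 1 to 4 of a character in [2-4] (lazy).
Matches: at [6:13] → 'dljlmt4'; at [19:23] → 'dk22'; at [27:33] → 'wjkk62'; at [35:41] → 'dmllb4'.
Every occurrence is swapped for '_'.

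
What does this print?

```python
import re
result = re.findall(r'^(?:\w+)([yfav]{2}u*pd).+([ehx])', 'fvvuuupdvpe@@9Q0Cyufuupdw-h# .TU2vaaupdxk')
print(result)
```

[('vvuuupd', 'x')]

Pattern: anchored at the start of the string; then one or more of a word character (non-capturing group); then exactly 2 of one of [yfav], then zero or more of the literal 'u', then the literal 'pd' (captured); then one or more of any character; then one of [ehx] (captured).
Matches: at [0:40] match 'fvvuuupdvpe@@9Q0Cyufuupdw-h# .TU2vaaupdx', groups = ('vvuuupd', 'x').
With 2 capturing groups, `findall` returns a 2-tuple per match.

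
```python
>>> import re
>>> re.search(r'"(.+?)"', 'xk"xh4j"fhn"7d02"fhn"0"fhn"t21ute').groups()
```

The match spans [2:8] → '"xh4j"'.
Captured: group 1 = 'xh4j'.

('xh4j',)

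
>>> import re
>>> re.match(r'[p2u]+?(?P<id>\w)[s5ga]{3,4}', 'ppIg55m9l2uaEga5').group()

This matches one or more of one of [p2u] (lazy); then a word character (captured as 'id'); then 3 to 4 of one of [s5ga].
`re.match` only tries the pattern at the start of the string.
The match spans [0:6] → 'ppIg55'.
Captured: group 1 = 'I'.

'ppIg55'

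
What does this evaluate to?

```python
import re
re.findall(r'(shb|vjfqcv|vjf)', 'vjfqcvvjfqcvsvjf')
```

Branches in `(...|...)` are attempted left-to-right; the first branch that allows the whole pattern to succeed is taken.
Matches: at [0:6] match 'vjfqcv', group 1 = 'vjfqcv'; at [6:12] match 'vjfqcv', group 1 = 'vjfqcv'; at [13:16] match 'vjf', group 1 = 'vjf'.
Because there's exactly one group, `findall` drops the full match and keeps group 1 from each hit.

['vjfqcv', 'vjfqcv', 'vjf']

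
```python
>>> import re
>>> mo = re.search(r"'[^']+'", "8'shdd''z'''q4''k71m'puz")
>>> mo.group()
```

"'shdd'"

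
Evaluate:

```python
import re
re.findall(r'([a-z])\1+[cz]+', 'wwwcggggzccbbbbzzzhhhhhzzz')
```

After group 1 captures some text, `\1` only succeeds where that same text appears again.
With a single group, `findall` returns only what that group captured — 4 items.

['w', 'g', 'b', 'h']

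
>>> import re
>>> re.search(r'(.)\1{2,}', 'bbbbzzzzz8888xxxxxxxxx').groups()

The match spans [0:4] → 'bbbb'.
Captured: group 1 = 'b'.

('b',)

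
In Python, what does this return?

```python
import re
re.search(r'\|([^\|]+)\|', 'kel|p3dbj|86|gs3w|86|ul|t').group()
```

'|p3dbj|'

The match spans [3:10] → '|p3dbj|'.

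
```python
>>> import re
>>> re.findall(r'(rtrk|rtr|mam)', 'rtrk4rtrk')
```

The regex engine tests alternatives in the order written; an earlier branch that matches wins even if a later one would match more.
Walking the string: at [0:4] match 'rtrk', group 1 = 'rtrk'; at [5:9] match 'rtrk', group 1 = 'rtrk'.
`findall` collects group 1 from each match (2 total).

['rtrk', 'rtrk']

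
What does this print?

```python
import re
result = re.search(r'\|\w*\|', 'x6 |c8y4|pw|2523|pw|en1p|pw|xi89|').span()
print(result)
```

`re.search` scans for the first position where the pattern succeeds.
The match spans [3:9] → '|c8y4|'.

(3, 9)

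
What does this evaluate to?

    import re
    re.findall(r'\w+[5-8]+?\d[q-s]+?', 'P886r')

['P886r']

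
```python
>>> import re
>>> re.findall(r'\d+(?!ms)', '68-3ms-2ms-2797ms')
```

['68', '279']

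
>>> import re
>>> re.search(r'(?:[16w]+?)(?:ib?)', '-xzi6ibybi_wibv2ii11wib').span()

Pattern: one or more of one of [16w] (lazy) (non-capturing group); then a literal 'i', then optionally a literal 'b' (non-capturing group).
The match spans [4:7] → '6ib'.

(4, 7)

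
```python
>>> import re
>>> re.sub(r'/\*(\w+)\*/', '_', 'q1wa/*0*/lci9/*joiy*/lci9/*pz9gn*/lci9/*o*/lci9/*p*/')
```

Matches: at [4:9] → '/*0*/'; at [13:21] → '/*joiy*/'; at [25:34] → '/*pz9gn*/'; at [38:43] → '/*o*/'; at [47:52] → '/*p*/'.
Each match is replaced by '_'.

'q1wa_lci9_lci9_lci9_lci9_'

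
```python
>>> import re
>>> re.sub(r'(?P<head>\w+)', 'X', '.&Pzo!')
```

This matches one or more of a word character (captured as 'head').
Matches: at [2:5] → 'Pzo'.
Each match is replaced by 'X'.

'.&X!'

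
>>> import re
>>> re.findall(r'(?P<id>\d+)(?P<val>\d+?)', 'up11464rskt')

[('1146', '4')]

The pattern matches one or more of a digit (captured as 'id'); then one or more of a digit (lazy) (captured as 'val').
2 groups means the one result is a tuple of 2 captured strings — 1 here.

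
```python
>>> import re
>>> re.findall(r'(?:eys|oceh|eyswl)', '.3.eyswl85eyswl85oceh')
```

['eys', 'eys', 'oceh']

The regex engine tests alternatives in the order written; an earlier branch that matches wins even if a later one would match more.
Walking the string: at [3:6] → 'eys'; at [10:13] → 'eys'; at [17:21] → 'oceh'.
Since nothing is captured, `findall` lists the 3 matched substrings directly.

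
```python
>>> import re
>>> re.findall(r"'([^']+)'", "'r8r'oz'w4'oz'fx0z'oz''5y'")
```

['r8r', 'w4', 'fx0z', '5y']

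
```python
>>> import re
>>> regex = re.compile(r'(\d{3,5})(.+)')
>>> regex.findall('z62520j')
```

[('62520', 'j')]

The pattern matches 3 to 5 of a digit (captured); then one or more of any character (captured).
Matches: at [1:7] match '62520j', groups = ('62520', 'j').
`findall` packs the 2 group values into a tuple for every match.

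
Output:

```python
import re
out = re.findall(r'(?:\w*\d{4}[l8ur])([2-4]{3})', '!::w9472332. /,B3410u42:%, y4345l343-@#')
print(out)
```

['343']

The pattern matches zero or more of a word character, then exactly 4 of a digit, then one of [l8ur] (non-capturing group); then exactly 3 of a character in [2-4] (captured).
Matches: at [27:36] match 'y4345l343', group 1 = '343'.
`findall` collects group 1 from the one match (1 total).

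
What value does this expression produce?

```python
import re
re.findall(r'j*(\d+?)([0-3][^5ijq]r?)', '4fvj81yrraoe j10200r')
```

[('8', '1yr'), ('1', '02'), ('0', '0r')]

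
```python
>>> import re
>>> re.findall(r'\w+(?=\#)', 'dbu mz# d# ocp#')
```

Because the assertion is zero-width, the text it checks is not consumed and won't appear in the result.
No capturing groups, so `findall` returns the 3 full match strings.

['mz', 'd', 'ocp']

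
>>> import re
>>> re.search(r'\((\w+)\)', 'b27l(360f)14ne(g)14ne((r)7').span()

The match spans [4:10] → '(360f)'.

(4, 10)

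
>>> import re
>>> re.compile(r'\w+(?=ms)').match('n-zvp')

The positive lookaround only admits positions where the adjacent text matches; those characters stay outside the span.
With `match`, the pattern is implicitly anchored at the beginning.
Here the string doesn't start with a match, so the call returns None.

None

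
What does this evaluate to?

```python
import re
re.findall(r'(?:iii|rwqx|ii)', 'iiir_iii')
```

`|` is ordered: at each position the engine commits to the first alternative that works.
Matches: at [0:3] → 'iii'; at [5:8] → 'iii'.
No capturing groups, so `findall` returns the 2 full match strings.

['iii', 'iii']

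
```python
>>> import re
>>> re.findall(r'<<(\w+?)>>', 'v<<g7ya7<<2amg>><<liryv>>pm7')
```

['2amg', 'liryv']

With a single group, `findall` returns only what that group captured — 2 items.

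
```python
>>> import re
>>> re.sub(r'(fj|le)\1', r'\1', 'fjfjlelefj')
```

'fjlefj'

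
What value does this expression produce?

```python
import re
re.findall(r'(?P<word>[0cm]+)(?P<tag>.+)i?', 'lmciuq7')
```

[('mc', 'iuq7')]

The pattern matches one or more of one of [0cm] (captured as 'word'); then one or more of any character (captured as 'tag'); then optionally a literal 'i'.
Matches: at [1:7] match 'mciuq7', groups = ('mc', 'iuq7').
With 2 capturing groups, `findall` returns a 2-tuple per match.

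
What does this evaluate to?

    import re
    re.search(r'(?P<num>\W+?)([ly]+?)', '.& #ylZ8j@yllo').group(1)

The match spans [0:5] → '.& #y'.
Captured: group 1 = '.& #', group 2 = 'y'.

'.& #'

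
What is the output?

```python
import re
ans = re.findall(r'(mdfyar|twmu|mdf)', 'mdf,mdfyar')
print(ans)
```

['mdf', 'mdfyar']

The regex engine tests alternatives in the order written; an earlier branch that matches wins even if a later one would match more.
Walking the string: at [0:3] match 'mdf', group 1 = 'mdf'; at [4:10] match 'mdfyar', group 1 = 'mdfyar'.
With a single group, `findall` returns only what that group captured — 2 items.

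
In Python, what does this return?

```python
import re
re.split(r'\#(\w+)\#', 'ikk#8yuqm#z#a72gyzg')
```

['ikk', '8yuqm', 'z#a72gyzg']

`re.split` interleaves the captured-group text with the surrounding fragments.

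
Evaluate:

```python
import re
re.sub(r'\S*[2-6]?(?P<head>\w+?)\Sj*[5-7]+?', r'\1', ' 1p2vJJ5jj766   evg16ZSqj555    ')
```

' 7   5    '

The pattern matches zero or more of a non-whitespace character, then optionally a character in [2-6]; then one or more of a word character (lazy) (captured as 'head'); then a non-whitespace character; then zero or more of the literal 'j', then one or more of a character in [5-7] (lazy).
Matches: at [1:13] → '1p2vJJ5jj766'; at [16:28] → 'evg16ZSqj555'.
The replacement refers to a captured group, so each match is rewritten using its own captured text.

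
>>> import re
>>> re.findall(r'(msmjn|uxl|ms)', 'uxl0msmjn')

Alternation isn't longest-match — the leftmost alternative that fits at this position is chosen.
Walking the string: at [0:3] match 'uxl', group 1 = 'uxl'; at [4:9] match 'msmjn', group 1 = 'msmjn'.
Because there's exactly one group, `findall` drops the full match and keeps group 1 from each hit.

['uxl', 'msmjn']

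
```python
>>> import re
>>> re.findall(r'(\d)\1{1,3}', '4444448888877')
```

After group 1 captures some text, `\1` only succeeds where that same text appears again.
Because there's exactly one group, `findall` drops the full match and keeps group 1 from each hit.

['4', '4', '8', '7']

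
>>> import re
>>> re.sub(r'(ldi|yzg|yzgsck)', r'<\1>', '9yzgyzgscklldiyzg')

'9<yzg><yzg>sckl<ldi><yzg>'

The regex engine tests alternatives in the order written; an earlier branch that matches wins even if a later one would match more.
`\1` in the replacement pulls in group 1's text for each match.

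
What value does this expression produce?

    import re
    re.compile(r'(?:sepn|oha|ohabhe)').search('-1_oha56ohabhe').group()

The match spans [3:6] → 'oha'.

'oha'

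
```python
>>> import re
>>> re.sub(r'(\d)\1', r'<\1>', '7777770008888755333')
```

After group 1 captures some text, `\1` only succeeds where that same text appears again.
Each match is replaced using the text its own group 1 captured.

'<7><7><7><0>0<8><8>7<5><3>3'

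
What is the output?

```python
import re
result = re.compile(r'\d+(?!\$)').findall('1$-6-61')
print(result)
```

['6', '61']

The negative lookaround is zero-width — it rules out positions where the adjacent text would match, without consuming anything.
No capturing groups, so `findall` returns the 2 full match strings.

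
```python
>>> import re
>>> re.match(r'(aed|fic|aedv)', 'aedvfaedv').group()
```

'aed'

`re.match` only tries the pattern at the start of the string.
The match spans [0:3] → 'aed'.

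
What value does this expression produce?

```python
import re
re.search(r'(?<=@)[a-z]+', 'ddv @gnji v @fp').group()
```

'gnji'

Because the assertion is zero-width, the text it checks is not consumed and won't appear in the result.
Unlike `match`, `search` isn't anchored — it looks for the pattern anywhere in the string.
The match spans [5:9] → 'gnji'.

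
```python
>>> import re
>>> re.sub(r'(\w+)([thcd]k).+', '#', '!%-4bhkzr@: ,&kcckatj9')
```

'!%-#'

Every occurrence is swapped for '#'.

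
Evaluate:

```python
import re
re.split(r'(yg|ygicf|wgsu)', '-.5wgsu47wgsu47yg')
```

Because the pattern has a capturing group, `split` also inserts each captured text between the pieces.

['-.5', 'wgsu', '47', 'wgsu', '47', 'yg', '']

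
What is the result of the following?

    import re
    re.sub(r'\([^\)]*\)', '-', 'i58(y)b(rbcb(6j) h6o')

Matches: at [3:6] → '(y)'; at [7:16] → '(rbcb(6j)'.
Every occurrence is swapped for '-'.

'i58-b- h6o'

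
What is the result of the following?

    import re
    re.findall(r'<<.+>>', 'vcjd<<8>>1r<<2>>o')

['<<8>>1r<<2>>']

Matches: at [4:16] → '<<8>>1r<<2>>'.
Since nothing is captured, `findall` lists the 1 matched substring directly.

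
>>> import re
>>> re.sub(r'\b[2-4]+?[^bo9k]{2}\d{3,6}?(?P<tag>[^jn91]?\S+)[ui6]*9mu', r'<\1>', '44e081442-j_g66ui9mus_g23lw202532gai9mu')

'<442-j_g66ui9mus_g23lw202532gai>'

A `+?`/`*?`/`{m,n}?` starts at its minimum and grows only as far as needed for what follows to match.
The replacement refers to a captured group, so each match is rewritten using its own captured text.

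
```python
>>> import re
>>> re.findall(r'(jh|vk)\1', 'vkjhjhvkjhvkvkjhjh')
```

`\1` has to match the exact text group 1 already captured.
Because there's exactly one group, `findall` drops the full match and keeps group 1 from each hit.

['jh', 'vk', 'jh']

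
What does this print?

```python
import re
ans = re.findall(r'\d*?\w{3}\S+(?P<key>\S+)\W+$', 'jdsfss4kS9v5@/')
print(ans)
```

The pattern matches zero or more of a digit (lazy), then exactly 3 of a word character, then one or more of a non-whitespace character; then one or more of a non-whitespace character (captured as 'key'); then one or more of a non-word character; then anchored at the end.
Scanning left to right: at [0:14] match 'jdsfss4kS9v5@/', group 1 = '@'.
One capturing group, so `findall` returns just the captured substring from the one match — 1 in all.

['@']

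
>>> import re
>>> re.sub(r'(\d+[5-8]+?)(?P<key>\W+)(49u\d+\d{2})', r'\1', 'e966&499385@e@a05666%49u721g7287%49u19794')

This matches one or more of a digit, then one or more of a character in [5-8] (lazy) (captured); then one or more of a non-word character (captured as 'key'); then the literal '49u', then one or more of a digit, then exactly 2 of a digit (captured).
Matches: at [15:27] → '05666%49u721'; at [28:41] → '7287%49u19794'.
`\1` in the replacement pulls in group 1's text for each match.

'e966&499385@e@a05666g7287'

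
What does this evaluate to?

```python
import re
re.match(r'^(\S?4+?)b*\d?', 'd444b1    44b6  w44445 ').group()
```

This matches anchored at the start of the string; then optionally a non-whitespace character, then one or more of the literal '4' (lazy) (captured); then zero or more of the literal 'b', then optionally a digit.
The `?` after the quantifier makes it lazy — it takes as little as possible before letting the rest of the pattern try.
`match` is anchored at position 0; if the pattern doesn't fit there, it returns None.
The match spans [0:3] → 'd44'.
Captured: group 1 = 'd4'.

'd44'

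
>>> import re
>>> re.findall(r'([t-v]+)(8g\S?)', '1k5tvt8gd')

The pattern matches one or more of a character in [t-v] (captured); then the literal '8g', then optionally a non-whitespace character (captured).
2 groups means the one result is a tuple of 2 captured strings — 1 here.

[('tvt', '8gd')]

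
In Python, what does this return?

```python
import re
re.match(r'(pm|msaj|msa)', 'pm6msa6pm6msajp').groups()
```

('pm',)

`re.match` only tries the pattern at the start of the string.
The match spans [0:2] → 'pm'.
Captured: group 1 = 'pm'.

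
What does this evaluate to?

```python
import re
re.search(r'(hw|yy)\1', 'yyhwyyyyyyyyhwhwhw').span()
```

(4, 8)

`\1` is not a pattern — it's the concrete string captured by group 1, re-applied verbatim.
Unlike `match`, `search` isn't anchored — it looks for the pattern anywhere in the string.
The match spans [4:8] → 'yyyy'.
Captured: group 1 = 'yy'.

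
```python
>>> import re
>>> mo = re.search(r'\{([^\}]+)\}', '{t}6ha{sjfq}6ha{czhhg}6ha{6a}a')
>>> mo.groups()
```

`re.search` tries every starting position until one works.
The match spans [0:3] → '{t}'.
Captured: group 1 = 't'.

('t',)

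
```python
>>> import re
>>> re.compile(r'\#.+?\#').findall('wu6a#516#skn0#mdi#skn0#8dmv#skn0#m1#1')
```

['#516#', '#mdi#', '#8dmv#', '#m1#']

The `?` after the quantifier makes it lazy — it takes as little as possible before letting the rest of the pattern try.
Walking the string: at [4:9] → '#516#'; at [13:18] → '#mdi#'; at [22:28] → '#8dmv#'; at [32:36] → '#m1#'.
No capturing groups, so `findall` returns the 4 full match strings.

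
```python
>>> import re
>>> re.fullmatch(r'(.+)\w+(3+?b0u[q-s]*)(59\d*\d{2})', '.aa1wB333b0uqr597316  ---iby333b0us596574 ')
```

None

`re.fullmatch` requires the pattern to consume the entire string.
Here there's no way to consume every character, so the call returns None.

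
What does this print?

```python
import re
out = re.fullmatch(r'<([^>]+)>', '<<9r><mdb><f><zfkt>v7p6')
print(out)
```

None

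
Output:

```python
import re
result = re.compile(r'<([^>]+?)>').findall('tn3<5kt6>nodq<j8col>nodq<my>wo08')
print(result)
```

['5kt6', 'j8col', 'my']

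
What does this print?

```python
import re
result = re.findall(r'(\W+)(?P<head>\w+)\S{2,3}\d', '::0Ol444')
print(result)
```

[('::', '0Ol')]

Pattern: one or more of a non-word character (captured); then one or more of a word character (captured as 'head'); then 2 to 3 of a non-whitespace character, then a digit.
Scanning left to right: at [0:8] match '::0Ol444', groups = ('::', '0Ol').
Multiple groups make `findall` return tuples — one 2-tuple for the one match.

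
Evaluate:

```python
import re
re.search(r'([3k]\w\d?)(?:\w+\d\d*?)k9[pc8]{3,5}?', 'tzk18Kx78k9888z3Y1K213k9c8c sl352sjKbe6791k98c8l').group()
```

'k18Kx78k9888z3Y1K213k9c8c'

The pattern matches one of [3k], then a word character, then optionally a digit (captured); then one or more of a word character, then a digit, then zero or more of a digit (lazy) (non-capturing group); then the literal 'k9', then 3 to 5 of one of [pc8] (lazy).
The match spans [2:27] → 'k18Kx78k9888z3Y1K213k9c8c'.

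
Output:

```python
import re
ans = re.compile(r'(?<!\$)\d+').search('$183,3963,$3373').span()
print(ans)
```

(2, 4)

A negative assertion filters positions out without eating any characters.
`re.search` scans for the first position where the pattern succeeds.
The match spans [2:4] → '83'.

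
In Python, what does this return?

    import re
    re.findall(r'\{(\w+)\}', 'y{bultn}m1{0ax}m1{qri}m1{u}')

Walking the string: at [1:8] match '{bultn}', group 1 = 'bultn'; at [10:15] match '{0ax}', group 1 = '0ax'; at [17:22] match '{qri}', group 1 = 'qri'; at [24:27] match '{u}', group 1 = 'u'.
Because there's exactly one group, `findall` drops the full match and keeps group 1 from each hit.

['bultn', '0ax', 'qri', 'u']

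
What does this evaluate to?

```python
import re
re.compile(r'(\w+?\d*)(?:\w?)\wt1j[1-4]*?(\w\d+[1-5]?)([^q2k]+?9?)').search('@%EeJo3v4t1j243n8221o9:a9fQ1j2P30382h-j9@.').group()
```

Pattern: one or more of a word character (lazy), then zero or more of a digit (captured); then optionally a word character (non-capturing group); then a word character; then the literal 't1j', then zero or more of a character in [1-4] (lazy); then a word character, then one or more of a digit, then optionally a character in [1-5] (captured); then one or more of any character except [q2k] (lazy), then optionally the literal '9' (captured).
The match spans [2:16] → 'EeJo3v4t1j243n'.

'EeJo3v4t1j243n'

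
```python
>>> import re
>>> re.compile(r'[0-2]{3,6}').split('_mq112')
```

['_mq', '']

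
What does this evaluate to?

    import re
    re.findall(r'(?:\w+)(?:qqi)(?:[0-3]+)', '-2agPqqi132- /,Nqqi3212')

With no groups in the pattern, `findall` gives back each whole match — 2 here.

['2agPqqi132', 'Nqqi3212']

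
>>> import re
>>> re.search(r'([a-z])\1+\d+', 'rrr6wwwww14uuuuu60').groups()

('r',)

The match spans [0:4] → 'rrr6'.
Captured: group 1 = 'r'.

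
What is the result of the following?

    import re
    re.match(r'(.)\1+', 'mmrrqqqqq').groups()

A backreference is literal: `\1` must see the identical characters the first group matched.
`re.match` won't scan ahead — the pattern has to work from the very first character.
The match spans [0:2] → 'mm'.
Captured: group 1 = 'm'.

('m',)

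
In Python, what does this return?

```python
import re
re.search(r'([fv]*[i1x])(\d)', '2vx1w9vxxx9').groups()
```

The match spans [1:4] → 'vx1'.
Captured: group 1 = 'vx', group 2 = '1'.

('vx', '1')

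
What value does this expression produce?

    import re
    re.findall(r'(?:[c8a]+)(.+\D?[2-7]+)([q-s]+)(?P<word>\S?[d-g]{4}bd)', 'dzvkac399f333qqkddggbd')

[('399f333', 'qq', 'kddggbd')]

This matches one or more of one of [c8a] (non-capturing group); then one or more of any character, then optionally a non-digit, then one or more of a character in [2-7] (captured); then one or more of a character in [q-s] (captured); then optionally a non-whitespace character, then exactly 4 of a character in [d-g], then the literal 'bd' (captured as 'word').
Matches: at [4:22] match 'ac399f333qqkddggbd', groups = ('399f333', 'qq', 'kddggbd').
`findall` packs the 3 group values into a tuple for every match.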